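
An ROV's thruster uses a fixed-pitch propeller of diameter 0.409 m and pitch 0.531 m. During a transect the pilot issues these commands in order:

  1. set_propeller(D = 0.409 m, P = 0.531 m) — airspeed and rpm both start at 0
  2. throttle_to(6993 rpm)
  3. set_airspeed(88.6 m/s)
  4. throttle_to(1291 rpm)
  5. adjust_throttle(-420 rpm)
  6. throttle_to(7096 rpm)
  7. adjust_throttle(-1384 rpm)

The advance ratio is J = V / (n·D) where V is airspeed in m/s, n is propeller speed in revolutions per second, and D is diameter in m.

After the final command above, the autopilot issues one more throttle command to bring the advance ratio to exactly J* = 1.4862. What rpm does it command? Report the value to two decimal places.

set_propeller: D = 0.409 m, P = 0.531 m (p = P/D = 1.298289); state ← (V=0, rpm=0)
throttle_to(6993): rpm ← 6993
set_airspeed(88.6): V ← 88.6 m/s
throttle_to(1291): rpm ← 1291
adjust_throttle(-420): rpm ← 1291 -420 = 871
throttle_to(7096): rpm ← 7096
adjust_throttle(-1384): rpm ← 7096 -1384 = 5712
final state: V = 88.6 m/s, rpm = 5712 → n = rpm/60 = 95.200000 rev/s
target J* = 1.4862; solve J* = V/(n·D) for n: n = V/(J*·D) = 88.6/(1.4862 × 0.409) = 145.758254 rev/s
rpm = 60·n = 8745.495231

rpm = 8745.50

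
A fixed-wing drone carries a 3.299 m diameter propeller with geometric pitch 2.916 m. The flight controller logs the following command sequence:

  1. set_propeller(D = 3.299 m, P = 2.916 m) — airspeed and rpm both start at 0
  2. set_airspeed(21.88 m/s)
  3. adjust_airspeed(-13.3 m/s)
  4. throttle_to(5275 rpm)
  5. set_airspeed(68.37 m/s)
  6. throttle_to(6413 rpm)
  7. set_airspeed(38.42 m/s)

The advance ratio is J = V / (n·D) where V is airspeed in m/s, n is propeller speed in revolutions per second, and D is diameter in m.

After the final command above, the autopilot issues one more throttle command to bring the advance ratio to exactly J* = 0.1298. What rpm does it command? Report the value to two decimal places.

rpm = 5383.34

set_propeller: D = 3.299 m, P = 2.916 m (p = P/D = 0.883904); state ← (V=0, rpm=0)
set_airspeed(21.88): V ← 21.88 m/s
adjust_airspeed(-13.3): V ← 21.88 -13.3 = 8.58 m/s
throttle_to(5275): rpm ← 5275
set_airspeed(68.37): V ← 68.37 m/s
throttle_to(6413): rpm ← 6413
set_airspeed(38.42): V ← 38.42 m/s
final state: V = 38.42 m/s, rpm = 6413 → n = rpm/60 = 106.883333 rev/s
target J* = 0.1298; solve J* = V/(n·D) for n: n = V/(J*·D) = 38.42/(0.1298 × 3.299) = 89.722291 rev/s
rpm = 60·n = 5383.337436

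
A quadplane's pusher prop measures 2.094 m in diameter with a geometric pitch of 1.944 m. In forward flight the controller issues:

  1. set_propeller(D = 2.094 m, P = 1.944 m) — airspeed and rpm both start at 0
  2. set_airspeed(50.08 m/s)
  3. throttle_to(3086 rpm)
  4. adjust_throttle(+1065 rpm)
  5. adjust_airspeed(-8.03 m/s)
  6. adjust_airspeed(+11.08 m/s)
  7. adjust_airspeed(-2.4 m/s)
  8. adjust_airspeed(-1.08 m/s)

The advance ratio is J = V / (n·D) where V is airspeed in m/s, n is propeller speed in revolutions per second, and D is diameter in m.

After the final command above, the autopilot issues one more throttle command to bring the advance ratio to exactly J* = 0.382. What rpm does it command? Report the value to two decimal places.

rpm = 3724.18

set_propeller: D = 2.094 m, P = 1.944 m (p = P/D = 0.928367); state ← (V=0, rpm=0)
set_airspeed(50.08): V ← 50.08 m/s
throttle_to(3086): rpm ← 3086
adjust_throttle(+1065): rpm ← 3086 +1065 = 4151
adjust_airspeed(-8.03): V ← 50.08 -8.03 = 42.05 m/s
adjust_airspeed(+11.08): V ← 42.05 +11.08 = 53.13 m/s
adjust_airspeed(-2.4): V ← 53.13 -2.4 = 50.73 m/s
adjust_airspeed(-1.08): V ← 50.73 -1.08 = 49.65 m/s
final state: V = 49.65 m/s, rpm = 4151 → n = rpm/60 = 69.183333 rev/s
target J* = 0.382; solve J* = V/(n·D) for n: n = V/(J*·D) = 49.65/(0.382 × 2.094) = 62.069638 rev/s
rpm = 60·n = 3724.178281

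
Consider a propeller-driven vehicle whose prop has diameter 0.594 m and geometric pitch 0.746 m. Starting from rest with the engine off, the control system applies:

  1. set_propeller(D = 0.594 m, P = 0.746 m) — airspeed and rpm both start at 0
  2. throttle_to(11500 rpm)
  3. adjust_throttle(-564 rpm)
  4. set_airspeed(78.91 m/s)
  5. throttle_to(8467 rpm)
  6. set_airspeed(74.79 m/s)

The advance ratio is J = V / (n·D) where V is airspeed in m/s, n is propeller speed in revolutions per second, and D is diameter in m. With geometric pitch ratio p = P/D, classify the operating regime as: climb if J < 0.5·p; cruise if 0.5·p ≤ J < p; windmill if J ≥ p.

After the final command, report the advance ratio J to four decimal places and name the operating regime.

J = 0.8922, regime = cruise

set_propeller: D = 0.594 m, P = 0.746 m (p = P/D = 1.255892); state ← (V=0, rpm=0)
throttle_to(11500): rpm ← 11500
adjust_throttle(-564): rpm ← 11500 -564 = 10936
set_airspeed(78.91): V ← 78.91 m/s
throttle_to(8467): rpm ← 8467
set_airspeed(74.79): V ← 74.79 m/s
final state: V = 74.79 m/s, rpm = 8467 → n = rpm/60 = 141.116667 rev/s
J = V / (n·D) = 74.79 / (141.116667 × 0.594) = 0.892234
regime bands: climb J<0.6279 | cruise [0.6279, 1.2559) | windmill J≥1.2559
J = 0.8922 → cruise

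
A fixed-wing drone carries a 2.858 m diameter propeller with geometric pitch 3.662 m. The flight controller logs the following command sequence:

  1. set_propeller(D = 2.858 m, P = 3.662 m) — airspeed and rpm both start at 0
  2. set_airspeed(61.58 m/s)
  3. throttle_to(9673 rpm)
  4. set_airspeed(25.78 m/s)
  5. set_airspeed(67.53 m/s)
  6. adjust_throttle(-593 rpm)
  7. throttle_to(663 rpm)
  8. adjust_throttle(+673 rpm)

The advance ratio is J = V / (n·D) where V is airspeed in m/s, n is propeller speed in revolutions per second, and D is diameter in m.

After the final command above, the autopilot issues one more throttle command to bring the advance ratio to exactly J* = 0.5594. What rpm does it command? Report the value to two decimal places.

rpm = 2534.33

set_propeller: D = 2.858 m, P = 3.662 m (p = P/D = 1.281316); state ← (V=0, rpm=0)
set_airspeed(61.58): V ← 61.58 m/s
throttle_to(9673): rpm ← 9673
set_airspeed(25.78): V ← 25.78 m/s
set_airspeed(67.53): V ← 67.53 m/s
adjust_throttle(-593): rpm ← 9673 -593 = 9080
throttle_to(663): rpm ← 663
adjust_throttle(+673): rpm ← 663 +673 = 1336
final state: V = 67.53 m/s, rpm = 1336 → n = rpm/60 = 22.266667 rev/s
target J* = 0.5594; solve J* = V/(n·D) for n: n = V/(J*·D) = 67.53/(0.5594 × 2.858) = 42.238848 rev/s
rpm = 60·n = 2534.330870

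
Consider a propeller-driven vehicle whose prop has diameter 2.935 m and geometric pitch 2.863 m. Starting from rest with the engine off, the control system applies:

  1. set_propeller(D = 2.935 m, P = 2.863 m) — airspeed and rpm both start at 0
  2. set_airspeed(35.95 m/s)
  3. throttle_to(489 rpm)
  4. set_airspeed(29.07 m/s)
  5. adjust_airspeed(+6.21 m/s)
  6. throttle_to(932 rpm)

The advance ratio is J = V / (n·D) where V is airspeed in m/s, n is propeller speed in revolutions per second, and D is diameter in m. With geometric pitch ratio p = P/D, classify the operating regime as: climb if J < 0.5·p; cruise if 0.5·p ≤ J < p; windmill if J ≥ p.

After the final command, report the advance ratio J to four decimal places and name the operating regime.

set_propeller: D = 2.935 m, P = 2.863 m (p = P/D = 0.975468); state ← (V=0, rpm=0)
set_airspeed(35.95): V ← 35.95 m/s
throttle_to(489): rpm ← 489
set_airspeed(29.07): V ← 29.07 m/s
adjust_airspeed(+6.21): V ← 29.07 +6.21 = 35.28 m/s
throttle_to(932): rpm ← 932
final state: V = 35.28 m/s, rpm = 932 → n = rpm/60 = 15.533333 rev/s
J = V / (n·D) = 35.28 / (15.533333 × 2.935) = 0.773848
regime bands: climb J<0.4877 | cruise [0.4877, 0.9755) | windmill J≥0.9755
J = 0.7738 → cruise

J = 0.7738, regime = cruise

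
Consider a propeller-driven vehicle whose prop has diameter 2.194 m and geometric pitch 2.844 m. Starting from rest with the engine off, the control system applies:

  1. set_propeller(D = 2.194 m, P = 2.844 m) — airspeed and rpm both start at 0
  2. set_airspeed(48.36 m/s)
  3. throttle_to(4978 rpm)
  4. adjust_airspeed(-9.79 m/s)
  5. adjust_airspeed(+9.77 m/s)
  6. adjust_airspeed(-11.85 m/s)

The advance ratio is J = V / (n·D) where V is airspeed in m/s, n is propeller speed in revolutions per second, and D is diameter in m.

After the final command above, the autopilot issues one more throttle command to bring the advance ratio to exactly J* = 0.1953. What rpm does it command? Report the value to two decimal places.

set_propeller: D = 2.194 m, P = 2.844 m (p = P/D = 1.296263); state ← (V=0, rpm=0)
set_airspeed(48.36): V ← 48.36 m/s
throttle_to(4978): rpm ← 4978
adjust_airspeed(-9.79): V ← 48.36 -9.79 = 38.57 m/s
adjust_airspeed(+9.77): V ← 38.57 +9.77 = 48.34 m/s
adjust_airspeed(-11.85): V ← 48.34 -11.85 = 36.49 m/s
final state: V = 36.49 m/s, rpm = 4978 → n = rpm/60 = 82.966667 rev/s
target J* = 0.1953; solve J* = V/(n·D) for n: n = V/(J*·D) = 36.49/(0.1953 × 2.194) = 85.159871 rev/s
rpm = 60·n = 5109.592283

rpm = 5109.59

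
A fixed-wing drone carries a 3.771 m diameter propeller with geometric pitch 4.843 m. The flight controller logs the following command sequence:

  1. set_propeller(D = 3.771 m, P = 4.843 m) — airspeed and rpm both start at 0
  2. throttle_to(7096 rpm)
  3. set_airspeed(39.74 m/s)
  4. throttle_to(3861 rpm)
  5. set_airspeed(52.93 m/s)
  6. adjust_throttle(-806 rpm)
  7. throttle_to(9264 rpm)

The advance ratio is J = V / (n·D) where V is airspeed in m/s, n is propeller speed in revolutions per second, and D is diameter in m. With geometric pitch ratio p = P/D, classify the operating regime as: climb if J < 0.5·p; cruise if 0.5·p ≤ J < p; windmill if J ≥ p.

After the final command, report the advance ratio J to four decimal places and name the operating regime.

J = 0.0909, regime = climb

set_propeller: D = 3.771 m, P = 4.843 m (p = P/D = 1.284275); state ← (V=0, rpm=0)
throttle_to(7096): rpm ← 7096
set_airspeed(39.74): V ← 39.74 m/s
throttle_to(3861): rpm ← 3861
set_airspeed(52.93): V ← 52.93 m/s
adjust_throttle(-806): rpm ← 3861 -806 = 3055
throttle_to(9264): rpm ← 9264
final state: V = 52.93 m/s, rpm = 9264 → n = rpm/60 = 154.400000 rev/s
J = V / (n·D) = 52.93 / (154.400000 × 3.771) = 0.090907
regime bands: climb J<0.6421 | cruise [0.6421, 1.2843) | windmill J≥1.2843
J = 0.0909 → climb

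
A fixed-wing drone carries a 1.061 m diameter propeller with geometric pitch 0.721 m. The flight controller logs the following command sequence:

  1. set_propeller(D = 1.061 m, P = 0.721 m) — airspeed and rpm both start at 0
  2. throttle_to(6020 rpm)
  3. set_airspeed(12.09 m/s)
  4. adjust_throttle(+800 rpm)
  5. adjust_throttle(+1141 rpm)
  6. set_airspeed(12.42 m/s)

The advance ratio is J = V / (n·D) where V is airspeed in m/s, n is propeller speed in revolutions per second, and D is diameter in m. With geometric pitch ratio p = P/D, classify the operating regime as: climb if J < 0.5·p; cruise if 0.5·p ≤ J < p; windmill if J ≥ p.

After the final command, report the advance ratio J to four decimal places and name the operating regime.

set_propeller: D = 1.061 m, P = 0.721 m (p = P/D = 0.679548); state ← (V=0, rpm=0)
throttle_to(6020): rpm ← 6020
set_airspeed(12.09): V ← 12.09 m/s
adjust_throttle(+800): rpm ← 6020 +800 = 6820
adjust_throttle(+1141): rpm ← 6820 +1141 = 7961
set_airspeed(12.42): V ← 12.42 m/s
final state: V = 12.42 m/s, rpm = 7961 → n = rpm/60 = 132.683333 rev/s
J = V / (n·D) = 12.42 / (132.683333 × 1.061) = 0.088225
regime bands: climb J<0.3398 | cruise [0.3398, 0.6795) | windmill J≥0.6795
J = 0.0882 → climb

J = 0.0882, regime = climb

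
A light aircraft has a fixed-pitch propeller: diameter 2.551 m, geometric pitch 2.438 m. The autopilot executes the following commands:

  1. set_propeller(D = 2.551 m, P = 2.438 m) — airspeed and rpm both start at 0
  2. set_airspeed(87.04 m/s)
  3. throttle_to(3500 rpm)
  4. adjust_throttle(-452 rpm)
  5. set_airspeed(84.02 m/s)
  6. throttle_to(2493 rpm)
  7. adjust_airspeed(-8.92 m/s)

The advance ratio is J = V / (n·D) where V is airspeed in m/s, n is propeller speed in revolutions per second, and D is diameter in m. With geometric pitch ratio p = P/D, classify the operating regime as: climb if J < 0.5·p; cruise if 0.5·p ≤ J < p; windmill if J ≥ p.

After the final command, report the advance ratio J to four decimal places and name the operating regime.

J = 0.7085, regime = cruise

set_propeller: D = 2.551 m, P = 2.438 m (p = P/D = 0.955704); state ← (V=0, rpm=0)
set_airspeed(87.04): V ← 87.04 m/s
throttle_to(3500): rpm ← 3500
adjust_throttle(-452): rpm ← 3500 -452 = 3048
set_airspeed(84.02): V ← 84.02 m/s
throttle_to(2493): rpm ← 2493
adjust_airspeed(-8.92): V ← 84.02 -8.92 = 75.1 m/s
final state: V = 75.1 m/s, rpm = 2493 → n = rpm/60 = 41.550000 rev/s
J = V / (n·D) = 75.1 / (41.550000 × 2.551) = 0.708530
regime bands: climb J<0.4779 | cruise [0.4779, 0.9557) | windmill J≥0.9557
J = 0.7085 → cruise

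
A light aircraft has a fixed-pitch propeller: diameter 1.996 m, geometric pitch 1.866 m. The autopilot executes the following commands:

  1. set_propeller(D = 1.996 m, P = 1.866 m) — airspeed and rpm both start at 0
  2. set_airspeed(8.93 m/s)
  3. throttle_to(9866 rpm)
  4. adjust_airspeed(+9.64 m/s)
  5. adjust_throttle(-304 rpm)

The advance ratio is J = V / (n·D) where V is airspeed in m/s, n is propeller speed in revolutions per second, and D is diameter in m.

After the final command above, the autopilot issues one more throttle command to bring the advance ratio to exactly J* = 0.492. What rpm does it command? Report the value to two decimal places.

set_propeller: D = 1.996 m, P = 1.866 m (p = P/D = 0.934870); state ← (V=0, rpm=0)
set_airspeed(8.93): V ← 8.93 m/s
throttle_to(9866): rpm ← 9866
adjust_airspeed(+9.64): V ← 8.93 +9.64 = 18.57 m/s
adjust_throttle(-304): rpm ← 9866 -304 = 9562
final state: V = 18.57 m/s, rpm = 9562 → n = rpm/60 = 159.366667 rev/s
target J* = 0.492; solve J* = V/(n·D) for n: n = V/(J*·D) = 18.57/(0.492 × 1.996) = 18.909771 rev/s
rpm = 60·n = 1134.586246

rpm = 1134.59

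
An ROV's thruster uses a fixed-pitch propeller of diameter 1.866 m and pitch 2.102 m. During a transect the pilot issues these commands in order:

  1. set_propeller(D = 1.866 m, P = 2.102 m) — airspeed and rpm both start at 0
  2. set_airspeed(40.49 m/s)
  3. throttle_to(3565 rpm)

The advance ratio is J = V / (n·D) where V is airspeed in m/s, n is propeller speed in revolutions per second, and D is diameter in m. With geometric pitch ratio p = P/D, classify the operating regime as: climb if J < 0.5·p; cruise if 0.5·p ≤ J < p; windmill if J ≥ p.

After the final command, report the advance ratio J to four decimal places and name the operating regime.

J = 0.3652, regime = climb

set_propeller: D = 1.866 m, P = 2.102 m (p = P/D = 1.126474); state ← (V=0, rpm=0)
set_airspeed(40.49): V ← 40.49 m/s
throttle_to(3565): rpm ← 3565
final state: V = 40.49 m/s, rpm = 3565 → n = rpm/60 = 59.416667 rev/s
J = V / (n·D) = 40.49 / (59.416667 × 1.866) = 0.365198
regime bands: climb J<0.5632 | cruise [0.5632, 1.1265) | windmill J≥1.1265
J = 0.3652 → climb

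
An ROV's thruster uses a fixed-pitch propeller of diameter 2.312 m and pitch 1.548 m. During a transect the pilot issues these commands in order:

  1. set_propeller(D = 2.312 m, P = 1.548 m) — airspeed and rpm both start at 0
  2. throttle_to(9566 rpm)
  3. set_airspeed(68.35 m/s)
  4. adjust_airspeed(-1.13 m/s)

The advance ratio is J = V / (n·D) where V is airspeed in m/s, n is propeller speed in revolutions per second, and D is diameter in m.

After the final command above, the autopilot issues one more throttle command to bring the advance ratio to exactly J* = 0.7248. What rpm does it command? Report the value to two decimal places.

set_propeller: D = 2.312 m, P = 1.548 m (p = P/D = 0.669550); state ← (V=0, rpm=0)
throttle_to(9566): rpm ← 9566
set_airspeed(68.35): V ← 68.35 m/s
adjust_airspeed(-1.13): V ← 68.35 -1.13 = 67.22 m/s
final state: V = 67.22 m/s, rpm = 9566 → n = rpm/60 = 159.433333 rev/s
target J* = 0.7248; solve J* = V/(n·D) for n: n = V/(J*·D) = 67.22/(0.7248 × 2.312) = 40.113679 rev/s
rpm = 60·n = 2406.820734

rpm = 2406.82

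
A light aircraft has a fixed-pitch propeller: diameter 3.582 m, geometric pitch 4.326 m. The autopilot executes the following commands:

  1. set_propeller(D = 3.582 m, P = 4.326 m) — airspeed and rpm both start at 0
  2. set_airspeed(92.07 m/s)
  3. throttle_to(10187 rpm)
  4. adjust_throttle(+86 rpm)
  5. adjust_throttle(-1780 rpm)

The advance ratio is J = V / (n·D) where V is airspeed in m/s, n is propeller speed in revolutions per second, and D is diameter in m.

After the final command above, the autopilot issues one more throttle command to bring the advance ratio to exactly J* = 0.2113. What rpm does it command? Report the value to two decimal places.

rpm = 7298.68

set_propeller: D = 3.582 m, P = 4.326 m (p = P/D = 1.207705); state ← (V=0, rpm=0)
set_airspeed(92.07): V ← 92.07 m/s
throttle_to(10187): rpm ← 10187
adjust_throttle(+86): rpm ← 10187 +86 = 10273
adjust_throttle(-1780): rpm ← 10273 -1780 = 8493
final state: V = 92.07 m/s, rpm = 8493 → n = rpm/60 = 141.550000 rev/s
target J* = 0.2113; solve J* = V/(n·D) for n: n = V/(J*·D) = 92.07/(0.2113 × 3.582) = 121.644664 rev/s
rpm = 60·n = 7298.679864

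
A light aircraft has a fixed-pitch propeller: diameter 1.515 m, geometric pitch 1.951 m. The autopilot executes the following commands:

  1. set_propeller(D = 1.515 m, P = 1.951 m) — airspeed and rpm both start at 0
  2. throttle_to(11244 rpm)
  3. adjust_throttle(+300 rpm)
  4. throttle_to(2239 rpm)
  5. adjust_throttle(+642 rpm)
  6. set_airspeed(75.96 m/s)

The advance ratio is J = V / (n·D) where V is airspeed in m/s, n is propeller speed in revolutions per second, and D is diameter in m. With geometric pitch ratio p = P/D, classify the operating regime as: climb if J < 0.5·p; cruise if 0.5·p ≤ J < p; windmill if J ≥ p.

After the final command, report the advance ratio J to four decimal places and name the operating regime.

J = 1.0442, regime = cruise

set_propeller: D = 1.515 m, P = 1.951 m (p = P/D = 1.287789); state ← (V=0, rpm=0)
throttle_to(11244): rpm ← 11244
adjust_throttle(+300): rpm ← 11244 +300 = 11544
throttle_to(2239): rpm ← 2239
adjust_throttle(+642): rpm ← 2239 +642 = 2881
set_airspeed(75.96): V ← 75.96 m/s
final state: V = 75.96 m/s, rpm = 2881 → n = rpm/60 = 48.016667 rev/s
J = V / (n·D) = 75.96 / (48.016667 × 1.515) = 1.044192
regime bands: climb J<0.6439 | cruise [0.6439, 1.2878) | windmill J≥1.2878
J = 1.0442 → cruise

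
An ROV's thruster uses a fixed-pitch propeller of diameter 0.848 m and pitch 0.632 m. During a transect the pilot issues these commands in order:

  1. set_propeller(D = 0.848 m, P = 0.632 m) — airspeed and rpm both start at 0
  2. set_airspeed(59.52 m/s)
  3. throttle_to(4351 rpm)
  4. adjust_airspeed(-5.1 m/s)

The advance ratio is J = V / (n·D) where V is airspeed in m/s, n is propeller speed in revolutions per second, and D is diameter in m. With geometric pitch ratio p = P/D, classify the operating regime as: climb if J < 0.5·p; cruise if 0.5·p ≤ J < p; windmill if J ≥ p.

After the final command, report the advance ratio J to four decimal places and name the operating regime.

J = 0.8850, regime = windmill

set_propeller: D = 0.848 m, P = 0.632 m (p = P/D = 0.745283); state ← (V=0, rpm=0)
set_airspeed(59.52): V ← 59.52 m/s
throttle_to(4351): rpm ← 4351
adjust_airspeed(-5.1): V ← 59.52 -5.1 = 54.42 m/s
final state: V = 54.42 m/s, rpm = 4351 → n = rpm/60 = 72.516667 rev/s
J = V / (n·D) = 54.42 / (72.516667 × 0.848) = 0.884962
regime bands: climb J<0.3726 | cruise [0.3726, 0.7453) | windmill J≥0.7453
J = 0.8850 → windmill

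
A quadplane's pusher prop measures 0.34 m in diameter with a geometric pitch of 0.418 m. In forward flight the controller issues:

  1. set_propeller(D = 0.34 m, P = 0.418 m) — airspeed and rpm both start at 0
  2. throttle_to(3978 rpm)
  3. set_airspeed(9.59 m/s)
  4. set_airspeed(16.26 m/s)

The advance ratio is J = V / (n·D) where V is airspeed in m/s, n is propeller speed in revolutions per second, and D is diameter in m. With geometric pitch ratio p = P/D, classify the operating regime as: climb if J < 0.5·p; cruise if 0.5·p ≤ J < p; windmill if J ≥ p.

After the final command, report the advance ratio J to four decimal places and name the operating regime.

J = 0.7213, regime = cruise

set_propeller: D = 0.34 m, P = 0.418 m (p = P/D = 1.229412); state ← (V=0, rpm=0)
throttle_to(3978): rpm ← 3978
set_airspeed(9.59): V ← 9.59 m/s
set_airspeed(16.26): V ← 16.26 m/s
final state: V = 16.26 m/s, rpm = 3978 → n = rpm/60 = 66.300000 rev/s
J = V / (n·D) = 16.26 / (66.300000 × 0.34) = 0.721320
regime bands: climb J<0.6147 | cruise [0.6147, 1.2294) | windmill J≥1.2294
J = 0.7213 → cruise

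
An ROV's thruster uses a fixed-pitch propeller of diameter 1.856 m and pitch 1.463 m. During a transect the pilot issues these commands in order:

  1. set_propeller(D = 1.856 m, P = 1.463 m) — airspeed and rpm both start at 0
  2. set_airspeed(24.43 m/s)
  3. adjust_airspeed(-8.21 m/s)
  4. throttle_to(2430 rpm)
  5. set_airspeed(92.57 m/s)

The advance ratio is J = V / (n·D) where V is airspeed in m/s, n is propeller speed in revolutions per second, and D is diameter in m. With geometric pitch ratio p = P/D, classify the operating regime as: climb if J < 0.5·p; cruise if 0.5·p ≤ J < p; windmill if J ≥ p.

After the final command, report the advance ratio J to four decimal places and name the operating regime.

set_propeller: D = 1.856 m, P = 1.463 m (p = P/D = 0.788254); state ← (V=0, rpm=0)
set_airspeed(24.43): V ← 24.43 m/s
adjust_airspeed(-8.21): V ← 24.43 -8.21 = 16.22 m/s
throttle_to(2430): rpm ← 2430
set_airspeed(92.57): V ← 92.57 m/s
final state: V = 92.57 m/s, rpm = 2430 → n = rpm/60 = 40.500000 rev/s
J = V / (n·D) = 92.57 / (40.500000 × 1.856) = 1.231508
regime bands: climb J<0.3941 | cruise [0.3941, 0.7883) | windmill J≥0.7883
J = 1.2315 → windmill

J = 1.2315, regime = windmill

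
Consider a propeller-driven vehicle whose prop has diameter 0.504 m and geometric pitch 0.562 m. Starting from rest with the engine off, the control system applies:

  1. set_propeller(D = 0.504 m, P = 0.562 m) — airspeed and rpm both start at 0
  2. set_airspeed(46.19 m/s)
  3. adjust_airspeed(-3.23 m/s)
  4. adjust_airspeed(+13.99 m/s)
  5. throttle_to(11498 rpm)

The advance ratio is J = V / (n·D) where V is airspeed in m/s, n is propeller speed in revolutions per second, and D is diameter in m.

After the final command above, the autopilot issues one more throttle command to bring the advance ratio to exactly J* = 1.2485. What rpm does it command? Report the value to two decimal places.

set_propeller: D = 0.504 m, P = 0.562 m (p = P/D = 1.115079); state ← (V=0, rpm=0)
set_airspeed(46.19): V ← 46.19 m/s
adjust_airspeed(-3.23): V ← 46.19 -3.23 = 42.96 m/s
adjust_airspeed(+13.99): V ← 42.96 +13.99 = 56.95 m/s
throttle_to(11498): rpm ← 11498
final state: V = 56.95 m/s, rpm = 11498 → n = rpm/60 = 191.633333 rev/s
target J* = 1.2485; solve J* = V/(n·D) for n: n = V/(J*·D) = 56.95/(1.2485 × 0.504) = 90.505432 rev/s
rpm = 60·n = 5430.325915

rpm = 5430.33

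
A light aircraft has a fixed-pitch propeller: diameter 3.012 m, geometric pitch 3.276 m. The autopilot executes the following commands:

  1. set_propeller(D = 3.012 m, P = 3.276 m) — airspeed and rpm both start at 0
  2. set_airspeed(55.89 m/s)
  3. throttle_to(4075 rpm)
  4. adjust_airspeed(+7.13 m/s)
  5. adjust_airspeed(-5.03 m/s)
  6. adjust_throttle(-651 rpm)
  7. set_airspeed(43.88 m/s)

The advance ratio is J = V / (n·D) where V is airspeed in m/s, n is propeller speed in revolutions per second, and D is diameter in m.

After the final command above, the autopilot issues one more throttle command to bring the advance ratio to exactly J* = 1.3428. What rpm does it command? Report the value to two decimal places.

set_propeller: D = 3.012 m, P = 3.276 m (p = P/D = 1.087649); state ← (V=0, rpm=0)
set_airspeed(55.89): V ← 55.89 m/s
throttle_to(4075): rpm ← 4075
adjust_airspeed(+7.13): V ← 55.89 +7.13 = 63.02 m/s
adjust_airspeed(-5.03): V ← 63.02 -5.03 = 57.99 m/s
adjust_throttle(-651): rpm ← 4075 -651 = 3424
set_airspeed(43.88): V ← 43.88 m/s
final state: V = 43.88 m/s, rpm = 3424 → n = rpm/60 = 57.066667 rev/s
target J* = 1.3428; solve J* = V/(n·D) for n: n = V/(J*·D) = 43.88/(1.3428 × 3.012) = 10.849265 rev/s
rpm = 60·n = 650.955902

rpm = 650.96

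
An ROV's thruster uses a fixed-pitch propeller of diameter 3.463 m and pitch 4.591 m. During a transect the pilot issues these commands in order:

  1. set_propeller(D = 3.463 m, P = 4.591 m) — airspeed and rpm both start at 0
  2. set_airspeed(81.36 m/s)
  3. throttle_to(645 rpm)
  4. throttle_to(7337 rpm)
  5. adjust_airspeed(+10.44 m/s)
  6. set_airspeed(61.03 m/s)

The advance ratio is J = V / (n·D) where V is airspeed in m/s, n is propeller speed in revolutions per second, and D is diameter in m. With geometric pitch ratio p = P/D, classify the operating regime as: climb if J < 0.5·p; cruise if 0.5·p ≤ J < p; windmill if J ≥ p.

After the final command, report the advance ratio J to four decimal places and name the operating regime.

set_propeller: D = 3.463 m, P = 4.591 m (p = P/D = 1.325729); state ← (V=0, rpm=0)
set_airspeed(81.36): V ← 81.36 m/s
throttle_to(645): rpm ← 645
throttle_to(7337): rpm ← 7337
adjust_airspeed(+10.44): V ← 81.36 +10.44 = 91.8 m/s
set_airspeed(61.03): V ← 61.03 m/s
final state: V = 61.03 m/s, rpm = 7337 → n = rpm/60 = 122.283333 rev/s
J = V / (n·D) = 61.03 / (122.283333 × 3.463) = 0.144120
regime bands: climb J<0.6629 | cruise [0.6629, 1.3257) | windmill J≥1.3257
J = 0.1441 → climb

J = 0.1441, regime = climb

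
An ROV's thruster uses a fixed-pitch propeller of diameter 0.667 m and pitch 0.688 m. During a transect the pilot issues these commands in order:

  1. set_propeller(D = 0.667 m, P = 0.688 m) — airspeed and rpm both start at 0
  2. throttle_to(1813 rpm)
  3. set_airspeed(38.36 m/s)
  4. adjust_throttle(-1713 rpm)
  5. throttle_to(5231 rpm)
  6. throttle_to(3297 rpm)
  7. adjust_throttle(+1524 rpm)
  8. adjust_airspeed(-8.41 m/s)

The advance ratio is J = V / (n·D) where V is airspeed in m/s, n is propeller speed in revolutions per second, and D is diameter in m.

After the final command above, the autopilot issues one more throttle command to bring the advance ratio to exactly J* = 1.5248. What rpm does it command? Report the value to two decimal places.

rpm = 1766.89

set_propeller: D = 0.667 m, P = 0.688 m (p = P/D = 1.031484); state ← (V=0, rpm=0)
throttle_to(1813): rpm ← 1813
set_airspeed(38.36): V ← 38.36 m/s
adjust_throttle(-1713): rpm ← 1813 -1713 = 100
throttle_to(5231): rpm ← 5231
throttle_to(3297): rpm ← 3297
adjust_throttle(+1524): rpm ← 3297 +1524 = 4821
adjust_airspeed(-8.41): V ← 38.36 -8.41 = 29.95 m/s
final state: V = 29.95 m/s, rpm = 4821 → n = rpm/60 = 80.350000 rev/s
target J* = 1.5248; solve J* = V/(n·D) for n: n = V/(J*·D) = 29.95/(1.5248 × 0.667) = 29.448156 rev/s
rpm = 60·n = 1766.889378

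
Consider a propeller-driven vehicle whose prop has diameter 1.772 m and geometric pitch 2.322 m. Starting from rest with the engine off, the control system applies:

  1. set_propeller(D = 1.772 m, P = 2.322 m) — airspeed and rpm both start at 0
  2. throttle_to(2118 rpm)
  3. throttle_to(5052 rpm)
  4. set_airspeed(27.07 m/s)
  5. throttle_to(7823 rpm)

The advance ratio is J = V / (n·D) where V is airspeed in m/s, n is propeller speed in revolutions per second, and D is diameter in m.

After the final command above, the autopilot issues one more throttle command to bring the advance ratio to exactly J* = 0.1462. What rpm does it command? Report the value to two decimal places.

set_propeller: D = 1.772 m, P = 2.322 m (p = P/D = 1.310384); state ← (V=0, rpm=0)
throttle_to(2118): rpm ← 2118
throttle_to(5052): rpm ← 5052
set_airspeed(27.07): V ← 27.07 m/s
throttle_to(7823): rpm ← 7823
final state: V = 27.07 m/s, rpm = 7823 → n = rpm/60 = 130.383333 rev/s
target J* = 0.1462; solve J* = V/(n·D) for n: n = V/(J*·D) = 27.07/(0.1462 × 1.772) = 104.490586 rev/s
rpm = 60·n = 6269.435172

rpm = 6269.44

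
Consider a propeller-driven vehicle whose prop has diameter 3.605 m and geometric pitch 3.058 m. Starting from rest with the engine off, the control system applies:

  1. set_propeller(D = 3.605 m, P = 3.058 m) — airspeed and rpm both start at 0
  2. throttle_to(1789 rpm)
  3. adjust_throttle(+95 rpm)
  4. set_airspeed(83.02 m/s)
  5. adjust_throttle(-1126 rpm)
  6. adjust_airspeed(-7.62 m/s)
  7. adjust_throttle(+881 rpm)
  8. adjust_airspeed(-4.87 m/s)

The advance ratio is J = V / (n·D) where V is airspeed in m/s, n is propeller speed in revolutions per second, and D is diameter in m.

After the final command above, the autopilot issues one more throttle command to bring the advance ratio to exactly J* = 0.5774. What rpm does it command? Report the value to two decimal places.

set_propeller: D = 3.605 m, P = 3.058 m (p = P/D = 0.848266); state ← (V=0, rpm=0)
throttle_to(1789): rpm ← 1789
adjust_throttle(+95): rpm ← 1789 +95 = 1884
set_airspeed(83.02): V ← 83.02 m/s
adjust_throttle(-1126): rpm ← 1884 -1126 = 758
adjust_airspeed(-7.62): V ← 83.02 -7.62 = 75.4 m/s
adjust_throttle(+881): rpm ← 758 +881 = 1639
adjust_airspeed(-4.87): V ← 75.4 -4.87 = 70.53 m/s
final state: V = 70.53 m/s, rpm = 1639 → n = rpm/60 = 27.316667 rev/s
target J* = 0.5774; solve J* = V/(n·D) for n: n = V/(J*·D) = 70.53/(0.5774 × 3.605) = 33.883779 rev/s
rpm = 60·n = 2033.026715

rpm = 2033.03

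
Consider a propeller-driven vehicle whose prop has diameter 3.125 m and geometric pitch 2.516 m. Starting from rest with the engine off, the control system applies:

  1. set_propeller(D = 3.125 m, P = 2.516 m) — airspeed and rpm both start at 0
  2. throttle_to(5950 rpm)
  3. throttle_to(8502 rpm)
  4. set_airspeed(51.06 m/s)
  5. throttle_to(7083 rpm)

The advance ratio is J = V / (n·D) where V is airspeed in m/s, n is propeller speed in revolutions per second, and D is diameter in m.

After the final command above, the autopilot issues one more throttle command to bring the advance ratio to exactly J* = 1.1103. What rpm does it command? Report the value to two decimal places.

rpm = 882.96

set_propeller: D = 3.125 m, P = 2.516 m (p = P/D = 0.805120); state ← (V=0, rpm=0)
throttle_to(5950): rpm ← 5950
throttle_to(8502): rpm ← 8502
set_airspeed(51.06): V ← 51.06 m/s
throttle_to(7083): rpm ← 7083
final state: V = 51.06 m/s, rpm = 7083 → n = rpm/60 = 118.050000 rev/s
target J* = 1.1103; solve J* = V/(n·D) for n: n = V/(J*·D) = 51.06/(1.1103 × 3.125) = 14.716023 rev/s
rpm = 60·n = 882.961362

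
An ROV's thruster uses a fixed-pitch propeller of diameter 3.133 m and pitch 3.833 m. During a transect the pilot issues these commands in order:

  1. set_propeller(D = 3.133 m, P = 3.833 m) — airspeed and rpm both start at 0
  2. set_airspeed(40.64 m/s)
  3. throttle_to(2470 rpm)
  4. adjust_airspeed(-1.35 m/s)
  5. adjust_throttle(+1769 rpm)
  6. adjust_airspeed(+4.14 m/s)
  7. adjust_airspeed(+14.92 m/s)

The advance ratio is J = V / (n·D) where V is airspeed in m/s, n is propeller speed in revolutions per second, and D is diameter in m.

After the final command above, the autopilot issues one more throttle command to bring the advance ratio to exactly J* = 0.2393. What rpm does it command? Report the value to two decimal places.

set_propeller: D = 3.133 m, P = 3.833 m (p = P/D = 1.223428); state ← (V=0, rpm=0)
set_airspeed(40.64): V ← 40.64 m/s
throttle_to(2470): rpm ← 2470
adjust_airspeed(-1.35): V ← 40.64 -1.35 = 39.29 m/s
adjust_throttle(+1769): rpm ← 2470 +1769 = 4239
adjust_airspeed(+4.14): V ← 39.29 +4.14 = 43.43 m/s
adjust_airspeed(+14.92): V ← 43.43 +14.92 = 58.35 m/s
final state: V = 58.35 m/s, rpm = 4239 → n = rpm/60 = 70.650000 rev/s
target J* = 0.2393; solve J* = V/(n·D) for n: n = V/(J*·D) = 58.35/(0.2393 × 3.133) = 77.828340 rev/s
rpm = 60·n = 4669.700394

rpm = 4669.70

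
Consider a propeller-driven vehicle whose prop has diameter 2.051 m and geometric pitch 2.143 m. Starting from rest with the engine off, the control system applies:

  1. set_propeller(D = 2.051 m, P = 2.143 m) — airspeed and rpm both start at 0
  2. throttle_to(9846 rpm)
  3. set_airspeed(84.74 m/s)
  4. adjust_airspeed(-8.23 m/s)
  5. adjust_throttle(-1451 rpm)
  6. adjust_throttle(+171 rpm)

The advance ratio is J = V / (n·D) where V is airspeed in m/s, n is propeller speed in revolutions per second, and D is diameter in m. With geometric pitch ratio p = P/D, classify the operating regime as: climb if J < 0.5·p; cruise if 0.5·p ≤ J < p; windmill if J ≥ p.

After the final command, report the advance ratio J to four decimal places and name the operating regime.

J = 0.2613, regime = climb

set_propeller: D = 2.051 m, P = 2.143 m (p = P/D = 1.044856); state ← (V=0, rpm=0)
throttle_to(9846): rpm ← 9846
set_airspeed(84.74): V ← 84.74 m/s
adjust_airspeed(-8.23): V ← 84.74 -8.23 = 76.51 m/s
adjust_throttle(-1451): rpm ← 9846 -1451 = 8395
adjust_throttle(+171): rpm ← 8395 +171 = 8566
final state: V = 76.51 m/s, rpm = 8566 → n = rpm/60 = 142.766667 rev/s
J = V / (n·D) = 76.51 / (142.766667 × 2.051) = 0.261292
regime bands: climb J<0.5224 | cruise [0.5224, 1.0449) | windmill J≥1.0449
J = 0.2613 → climb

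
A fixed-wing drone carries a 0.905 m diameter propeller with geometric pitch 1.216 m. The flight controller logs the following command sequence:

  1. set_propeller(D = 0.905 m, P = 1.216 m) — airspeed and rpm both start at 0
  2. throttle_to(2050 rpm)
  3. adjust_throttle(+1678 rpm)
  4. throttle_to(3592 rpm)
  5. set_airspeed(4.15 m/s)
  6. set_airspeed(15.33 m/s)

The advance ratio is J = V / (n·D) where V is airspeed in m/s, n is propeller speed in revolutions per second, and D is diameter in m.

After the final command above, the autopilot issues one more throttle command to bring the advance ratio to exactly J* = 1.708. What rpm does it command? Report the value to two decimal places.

set_propeller: D = 0.905 m, P = 1.216 m (p = P/D = 1.343646); state ← (V=0, rpm=0)
throttle_to(2050): rpm ← 2050
adjust_throttle(+1678): rpm ← 2050 +1678 = 3728
throttle_to(3592): rpm ← 3592
set_airspeed(4.15): V ← 4.15 m/s
set_airspeed(15.33): V ← 15.33 m/s
final state: V = 15.33 m/s, rpm = 3592 → n = rpm/60 = 59.866667 rev/s
target J* = 1.708; solve J* = V/(n·D) for n: n = V/(J*·D) = 15.33/(1.708 × 0.905) = 9.917580 rev/s
rpm = 60·n = 595.054796

rpm = 595.05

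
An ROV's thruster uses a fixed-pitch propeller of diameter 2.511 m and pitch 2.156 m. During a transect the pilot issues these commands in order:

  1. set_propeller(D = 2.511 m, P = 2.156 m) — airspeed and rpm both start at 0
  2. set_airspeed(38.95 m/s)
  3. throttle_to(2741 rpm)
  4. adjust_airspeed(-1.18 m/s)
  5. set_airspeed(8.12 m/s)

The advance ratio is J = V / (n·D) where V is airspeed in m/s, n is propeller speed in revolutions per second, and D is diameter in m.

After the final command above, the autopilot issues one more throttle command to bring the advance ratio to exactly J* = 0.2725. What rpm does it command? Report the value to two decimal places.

rpm = 712.02

set_propeller: D = 2.511 m, P = 2.156 m (p = P/D = 0.858622); state ← (V=0, rpm=0)
set_airspeed(38.95): V ← 38.95 m/s
throttle_to(2741): rpm ← 2741
adjust_airspeed(-1.18): V ← 38.95 -1.18 = 37.77 m/s
set_airspeed(8.12): V ← 8.12 m/s
final state: V = 8.12 m/s, rpm = 2741 → n = rpm/60 = 45.683333 rev/s
target J* = 0.2725; solve J* = V/(n·D) for n: n = V/(J*·D) = 8.12/(0.2725 × 2.511) = 11.867051 rev/s
rpm = 60·n = 712.023062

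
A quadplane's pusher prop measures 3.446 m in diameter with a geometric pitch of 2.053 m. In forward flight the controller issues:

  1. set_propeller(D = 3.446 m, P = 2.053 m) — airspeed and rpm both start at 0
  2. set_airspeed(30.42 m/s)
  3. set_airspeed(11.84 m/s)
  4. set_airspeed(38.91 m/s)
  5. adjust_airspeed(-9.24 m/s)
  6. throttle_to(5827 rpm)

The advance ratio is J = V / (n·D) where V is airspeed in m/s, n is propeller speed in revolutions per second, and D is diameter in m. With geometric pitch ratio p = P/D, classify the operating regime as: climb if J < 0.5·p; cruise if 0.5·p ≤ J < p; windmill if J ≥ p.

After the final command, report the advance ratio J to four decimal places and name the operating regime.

J = 0.0887, regime = climb

set_propeller: D = 3.446 m, P = 2.053 m (p = P/D = 0.595763); state ← (V=0, rpm=0)
set_airspeed(30.42): V ← 30.42 m/s
set_airspeed(11.84): V ← 11.84 m/s
set_airspeed(38.91): V ← 38.91 m/s
adjust_airspeed(-9.24): V ← 38.91 -9.24 = 29.67 m/s
throttle_to(5827): rpm ← 5827
final state: V = 29.67 m/s, rpm = 5827 → n = rpm/60 = 97.116667 rev/s
J = V / (n·D) = 29.67 / (97.116667 × 3.446) = 0.088656
regime bands: climb J<0.2979 | cruise [0.2979, 0.5958) | windmill J≥0.5958
J = 0.0887 → climb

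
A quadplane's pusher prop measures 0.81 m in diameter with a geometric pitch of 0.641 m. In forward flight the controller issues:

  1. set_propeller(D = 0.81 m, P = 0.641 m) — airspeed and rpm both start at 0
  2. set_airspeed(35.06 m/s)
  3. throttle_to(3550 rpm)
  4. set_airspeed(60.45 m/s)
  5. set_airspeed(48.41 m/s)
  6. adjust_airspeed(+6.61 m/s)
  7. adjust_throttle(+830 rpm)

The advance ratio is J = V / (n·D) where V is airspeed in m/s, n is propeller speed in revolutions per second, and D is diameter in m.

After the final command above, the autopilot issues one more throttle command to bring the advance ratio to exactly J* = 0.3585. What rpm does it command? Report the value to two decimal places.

set_propeller: D = 0.81 m, P = 0.641 m (p = P/D = 0.791358); state ← (V=0, rpm=0)
set_airspeed(35.06): V ← 35.06 m/s
throttle_to(3550): rpm ← 3550
set_airspeed(60.45): V ← 60.45 m/s
set_airspeed(48.41): V ← 48.41 m/s
adjust_airspeed(+6.61): V ← 48.41 +6.61 = 55.02 m/s
adjust_throttle(+830): rpm ← 3550 +830 = 4380
final state: V = 55.02 m/s, rpm = 4380 → n = rpm/60 = 73.000000 rev/s
target J* = 0.3585; solve J* = V/(n·D) for n: n = V/(J*·D) = 55.02/(0.3585 × 0.81) = 189.472597 rev/s
rpm = 60·n = 11368.355804

rpm = 11368.36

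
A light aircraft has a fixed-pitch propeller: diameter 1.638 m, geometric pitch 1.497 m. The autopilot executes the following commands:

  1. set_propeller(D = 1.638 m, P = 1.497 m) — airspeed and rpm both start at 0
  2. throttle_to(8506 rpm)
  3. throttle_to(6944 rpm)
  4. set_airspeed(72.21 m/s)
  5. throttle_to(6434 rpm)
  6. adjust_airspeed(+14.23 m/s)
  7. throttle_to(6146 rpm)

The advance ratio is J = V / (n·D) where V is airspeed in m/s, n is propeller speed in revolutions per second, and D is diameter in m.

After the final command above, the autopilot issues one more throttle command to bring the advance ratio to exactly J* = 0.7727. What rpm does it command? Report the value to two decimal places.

rpm = 4097.71

set_propeller: D = 1.638 m, P = 1.497 m (p = P/D = 0.913919); state ← (V=0, rpm=0)
throttle_to(8506): rpm ← 8506
throttle_to(6944): rpm ← 6944
set_airspeed(72.21): V ← 72.21 m/s
throttle_to(6434): rpm ← 6434
adjust_airspeed(+14.23): V ← 72.21 +14.23 = 86.44 m/s
throttle_to(6146): rpm ← 6146
final state: V = 86.44 m/s, rpm = 6146 → n = rpm/60 = 102.433333 rev/s
target J* = 0.7727; solve J* = V/(n·D) for n: n = V/(J*·D) = 86.44/(0.7727 × 1.638) = 68.295163 rev/s
rpm = 60·n = 4097.709805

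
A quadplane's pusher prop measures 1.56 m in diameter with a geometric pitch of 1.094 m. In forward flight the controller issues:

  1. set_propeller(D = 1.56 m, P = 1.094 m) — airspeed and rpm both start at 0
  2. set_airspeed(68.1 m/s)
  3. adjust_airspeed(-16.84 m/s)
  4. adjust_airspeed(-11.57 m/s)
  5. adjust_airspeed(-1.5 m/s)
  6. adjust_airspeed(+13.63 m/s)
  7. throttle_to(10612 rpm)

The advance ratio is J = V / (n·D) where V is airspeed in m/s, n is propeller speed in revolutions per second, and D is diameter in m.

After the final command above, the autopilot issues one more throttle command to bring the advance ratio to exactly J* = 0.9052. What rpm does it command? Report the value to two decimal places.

rpm = 2201.81

set_propeller: D = 1.56 m, P = 1.094 m (p = P/D = 0.701282); state ← (V=0, rpm=0)
set_airspeed(68.1): V ← 68.1 m/s
adjust_airspeed(-16.84): V ← 68.1 -16.84 = 51.26 m/s
adjust_airspeed(-11.57): V ← 51.26 -11.57 = 39.69 m/s
adjust_airspeed(-1.5): V ← 39.69 -1.5 = 38.19 m/s
adjust_airspeed(+13.63): V ← 38.19 +13.63 = 51.82 m/s
throttle_to(10612): rpm ← 10612
final state: V = 51.82 m/s, rpm = 10612 → n = rpm/60 = 176.866667 rev/s
target J* = 0.9052; solve J* = V/(n·D) for n: n = V/(J*·D) = 51.82/(0.9052 × 1.56) = 36.696806 rev/s
rpm = 60·n = 2201.808355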